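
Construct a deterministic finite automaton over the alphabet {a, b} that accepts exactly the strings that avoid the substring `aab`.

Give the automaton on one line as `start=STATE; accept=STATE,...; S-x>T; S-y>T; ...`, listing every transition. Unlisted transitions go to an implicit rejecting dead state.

start=q0; accept=q0,q1,q2; q0-a>q1; q0-b>q0; q1-a>q2; q1-b>q0; q2-a>q2; q2-b>q3; q3-a>q3; q3-b>q3

Track partial matches of the forbidden pattern `aab`. State q3 is a dead state reached once `aab` has occurred; every other state accepts. q0 means no part of `aab` is currently matched.
        a   b  
>* q0   q1  q0 
 * q1   q2  q0 
 * q2   q2  q3 
   q3   q3  q3 
(> = start, * = accepting)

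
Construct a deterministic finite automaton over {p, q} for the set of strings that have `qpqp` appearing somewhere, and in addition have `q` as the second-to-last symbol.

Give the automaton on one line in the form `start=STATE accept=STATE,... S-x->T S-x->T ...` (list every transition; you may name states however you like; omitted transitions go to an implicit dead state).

start=S0 accept=S4,S7 S0-p->S0 S0-q->S1 S1-p->S2 S1-q->S1 S2-p->S0 S2-q->S3 S3-p->S4 S3-q->S1 S4-p->S5 S4-q->S6 S5-p->S5 S5-q->S6 S6-p->S4 S6-q->S7 S7-p->S4 S7-q->S7

Handle the two conditions separately and then intersect. One (5 states) tracks whether and how much of `qpqp` has been seen; the other (7 states) tracks the last 2 symbols read. Each combined state is a pair, one component from each; accept when both components accept. After merging equivalent states the machine shrinks.
        p   q  
>  S0   S0  S1 
   S1   S2  S1 
   S2   S0  S3 
   S3   S4  S1 
 * S4   S5  S6 
   S5   S5  S6 
   S6   S4  S7 
 * S7   S4  S7 
(> = start, * = accepting)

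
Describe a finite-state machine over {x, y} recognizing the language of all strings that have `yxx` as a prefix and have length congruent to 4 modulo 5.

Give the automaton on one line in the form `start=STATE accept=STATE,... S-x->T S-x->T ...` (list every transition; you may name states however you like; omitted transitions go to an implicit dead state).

Run two small machines in parallel and take their product. The first has 5 states tracking whether the input so far still matches the prefix `yxx`; the second has 5 states tracking the input length modulo 5. A product state is a pair (one from each), accepting exactly when both do. Minimizing collapses redundant product states.
With 9 states:
       x  y 
>  A   B  C 
   B   B  B 
   C   D  B 
   D   E  B 
   E   F  F 
 * F   G  G 
   G   H  H 
   H   I  I 
   I   E  E 
(> = start, * = accepting)

start=A accept=F A-x->B A-y->C B-x->B B-y->B C-x->D C-y->B D-x->E D-y->B E-x->F E-y->F F-x->G F-y->G G-x->H G-y->H H-x->I H-y->I I-x->E I-y->E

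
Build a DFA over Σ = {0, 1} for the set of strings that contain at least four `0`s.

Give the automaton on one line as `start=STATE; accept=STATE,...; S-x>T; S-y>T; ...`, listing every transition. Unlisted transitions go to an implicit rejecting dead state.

Only the number of `0`s matters, and only up to 5. Make a chain s0 → s1 → s2 → s3 → s4 → s5 advanced by each `0` (with s5 absorbing); every other symbol self-loops. The accepting set is {s4, s5}.
6 states suffice.
        0   1  
>  s0   s1  s0 
   s1   s2  s1 
   s2   s3  s2 
   s3   s4  s3 
 * s4   s5  s4 
 * s5   s5  s5 
(> = start, * = accepting)

start=s0; accept=s4,s5; s0-0>s1; s0-1>s0; s1-0>s2; s1-1>s1; s2-0>s3; s2-1>s2; s3-0>s4; s3-1>s3; s4-0>s5; s4-1>s4; s5-0>s5; s5-1>s5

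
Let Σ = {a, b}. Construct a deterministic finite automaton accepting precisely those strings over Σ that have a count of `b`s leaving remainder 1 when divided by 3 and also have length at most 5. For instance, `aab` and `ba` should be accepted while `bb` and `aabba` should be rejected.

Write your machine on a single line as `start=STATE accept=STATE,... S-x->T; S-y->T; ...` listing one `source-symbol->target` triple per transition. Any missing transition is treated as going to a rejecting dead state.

start=q0; accept=q2,q4,q7,q10,q13; q0-a->q1; q0-b->q2; q1-a->q3; q1-b->q4; q2-a->q4; q2-b->q5; q3-a->q6; q3-b->q7; q4-a->q7; q4-b->q8; q5-a->q8; q5-b->q6; q6-a->q9; q6-b->q10; q7-a->q10; q7-b->q11; q8-a->q11; q8-b->q9; q9-a->q12; q9-b->q13; q10-a->q13; q10-b->q14; q11-a->q14; q11-b->q12; q12-a->q15; q12-b->q16; q13-a->q16; q13-b->q17; q14-a->q17; q14-b->q15; q15-a->q15; q15-b->q16; q16-a->q16; q16-b->q17; q17-a->q17; q17-b->q15

Run two small machines in parallel and take their product. The first has 3 states tracking the count of `b`s modulo 3; the second has 7 states tracking the input length, saturating at 6. A product state is a pair (one from each), accepting exactly when both do.
With 18 states:
          a    b  
>  q0     q1   q2 
   q1     q3   q4 
 * q2     q4   q5 
   q3     q6   q7 
 * q4     q7   q8 
   q5     q8   q6 
   q6     q9  q10 
 * q7    q10  q11 
   q8    q11   q9 
   q9    q12  q13 
 * q10   q13  q14 
   q11   q14  q12 
   q12   q15  q16 
 * q13   q16  q17 
   q14   q17  q15 
   q15   q15  q16 
   q16   q16  q17 
   q17   q17  q15 
(> = start, * = accepting)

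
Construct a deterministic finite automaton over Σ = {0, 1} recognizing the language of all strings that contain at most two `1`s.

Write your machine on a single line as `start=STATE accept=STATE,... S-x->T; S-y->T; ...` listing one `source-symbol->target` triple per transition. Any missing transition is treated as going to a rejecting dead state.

Only the number of `1`s matters, and only up to 3. Make a chain A → B → C → D advanced by each `1` (with D absorbing); every other symbol self-loops. The accepting set is {A, B, C}.
With 4 states:
       0  1 
>* A   A  B 
 * B   B  C 
 * C   C  D 
   D   D  D 
(> = start, * = accepting)

start=A; accept=A,B,C; A-0->A; A-1->B; B-0->B; B-1->C; C-0->C; C-1->D; D-0->D; D-1->D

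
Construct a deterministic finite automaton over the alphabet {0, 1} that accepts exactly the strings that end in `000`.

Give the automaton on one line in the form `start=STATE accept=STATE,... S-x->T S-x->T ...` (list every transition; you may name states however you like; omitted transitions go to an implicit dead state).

Let each state record the length of the longest suffix of the input read so far that is also a prefix of `000`. B means the last symbol is `0`; C means the last 2 symbols are `00`; D means the last 3 symbols are `000`. Accept only at D, where the string currently ends in `000`.
With 4 states:
       0  1 
>  A   B  A 
   B   C  A 
   C   D  A 
 * D   D  A 
(> = start, * = accepting)

start=A accept=D A-0->B A-1->A B-0->C B-1->A C-0->D C-1->A D-0->D D-1->A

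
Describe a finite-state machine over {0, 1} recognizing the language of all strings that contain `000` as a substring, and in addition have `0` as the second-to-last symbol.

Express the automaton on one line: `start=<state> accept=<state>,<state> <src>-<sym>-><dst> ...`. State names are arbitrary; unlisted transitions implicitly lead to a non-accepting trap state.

start=s0 accept=s3,s4 s0-0->s1 s0-1->s0 s1-0->s2 s1-1->s0 s2-0->s3 s2-1->s0 s3-0->s3 s3-1->s4 s4-0->s5 s4-1->s6 s5-0->s3 s5-1->s4 s6-0->s5 s6-1->s6

Run two small machines in parallel and take their product. The first has 4 states tracking whether and how much of `000` has been seen; the second has 7 states tracking the last 2 symbols read. A product state is a pair (one from each), accepting exactly when both do. Minimizing collapses redundant product states.
A 7-state machine:
        0   1  
>  s0   s1  s0 
   s1   s2  s0 
   s2   s3  s0 
 * s3   s3  s4 
 * s4   s5  s6 
   s5   s3  s4 
   s6   s5  s6 
(> = start, * = accepting)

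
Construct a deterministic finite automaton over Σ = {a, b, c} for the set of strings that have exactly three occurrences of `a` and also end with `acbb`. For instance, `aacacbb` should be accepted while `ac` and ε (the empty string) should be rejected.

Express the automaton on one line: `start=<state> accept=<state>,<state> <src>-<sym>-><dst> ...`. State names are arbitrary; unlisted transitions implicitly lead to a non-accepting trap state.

start=s0 accept=s19 s0-a->s1 s0-b->s0 s0-c->s0 s1-a->s2 s1-b->s3 s1-c->s4 s2-a->s5 s2-b->s6 s2-c->s7 s3-a->s2 s3-b->s3 s3-c->s3 s4-a->s2 s4-b->s8 s4-c->s3 s5-a->s9 s5-b->s10 s5-c->s11 s6-a->s5 s6-b->s6 s6-c->s6 s7-a->s5 s7-b->s12 s7-c->s6 s8-a->s2 s8-b->s13 s8-c->s3 s9-a->s9 s9-b->s14 s9-c->s15 s10-a->s9 s10-b->s10 s10-c->s10 s11-a->s9 s11-b->s16 s11-c->s10 s12-a->s5 s12-b->s17 s12-c->s6 s13-a->s2 s13-b->s3 s13-c->s3 s14-a->s9 s14-b->s14 s14-c->s14 s15-a->s9 s15-b->s18 s15-c->s14 s16-a->s9 s16-b->s19 s16-c->s10 s17-a->s5 s17-b->s6 s17-c->s6 s18-a->s9 s18-b->s20 s18-c->s14 s19-a->s9 s19-b->s10 s19-c->s10 s20-a->s9 s20-b->s14 s20-c->s14

Run two small machines in parallel and take their product. The first has 5 states tracking the count of `a`s, saturating at 4; the second has 5 states tracking how much of the suffix `acbb` has currently been matched. A product state is a pair (one from each), accepting exactly when both do.
          a    b    c  
>  s0     s1   s0   s0 
   s1     s2   s3   s4 
   s2     s5   s6   s7 
   s3     s2   s3   s3 
   s4     s2   s8   s3 
   s5     s9  s10  s11 
   s6     s5   s6   s6 
   s7     s5  s12   s6 
   s8     s2  s13   s3 
   s9     s9  s14  s15 
   s10    s9  s10  s10 
   s11    s9  s16  s10 
   s12    s5  s17   s6 
   s13    s2   s3   s3 
   s14    s9  s14  s14 
   s15    s9  s18  s14 
   s16    s9  s19  s10 
   s17    s5   s6   s6 
   s18    s9  s20  s14 
 * s19    s9  s10  s10 
   s20    s9  s14  s14 
(> = start, * = accepting)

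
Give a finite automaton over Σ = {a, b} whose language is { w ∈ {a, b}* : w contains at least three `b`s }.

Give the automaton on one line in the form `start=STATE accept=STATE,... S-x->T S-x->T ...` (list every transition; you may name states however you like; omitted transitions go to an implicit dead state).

start=s0 accept=s3,s4 s0-a->s0 s0-b->s1 s1-a->s1 s1-b->s2 s2-a->s2 s2-b->s3 s3-a->s3 s3-b->s4 s4-a->s4 s4-b->s4

Count `b`s, saturating at 4: states s0 through s3 mean 0 through 3 `b`s seen; s4 means more than 3. Each `b` increments (capped at s4); other symbols loop. Accept from {s3, s4}.
        a   b  
>  s0   s0  s1 
   s1   s1  s2 
   s2   s2  s3 
 * s3   s3  s4 
 * s4   s4  s4 
(> = start, * = accepting)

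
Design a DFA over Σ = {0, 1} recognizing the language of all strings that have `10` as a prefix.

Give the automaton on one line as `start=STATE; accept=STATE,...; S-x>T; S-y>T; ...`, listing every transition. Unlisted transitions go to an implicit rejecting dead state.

Check the first 2 symbols one by one: S0 through S1 record how many have matched `10` so far; any wrong symbol goes to the dead state S3. After all 2 match we enter the accepting sink S2.
With 4 states:
        0   1  
>  S0   S3  S1 
   S1   S2  S3 
 * S2   S2  S2 
   S3   S3  S3 
(> = start, * = accepting)

start=S0; accept=S2; S0-0>S3; S0-1>S1; S1-0>S2; S1-1>S3; S2-0>S2; S2-1>S2; S3-0>S3; S3-1>S3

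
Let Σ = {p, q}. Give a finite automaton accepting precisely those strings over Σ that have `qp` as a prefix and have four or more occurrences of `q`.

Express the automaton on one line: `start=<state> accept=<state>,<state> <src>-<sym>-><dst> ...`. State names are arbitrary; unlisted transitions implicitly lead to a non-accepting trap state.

start=S0 accept=S10,S12 S0-p->S1 S0-q->S2 S1-p->S1 S1-q->S3 S2-p->S4 S2-q->S5 S3-p->S3 S3-q->S5 S4-p->S4 S4-q->S6 S5-p->S5 S5-q->S7 S6-p->S6 S6-q->S8 S7-p->S7 S7-q->S9 S8-p->S8 S8-q->S10 S9-p->S9 S9-q->S11 S10-p->S10 S10-q->S12 S11-p->S11 S11-q->S11 S12-p->S12 S12-q->S12

Build one automaton per condition and run them in lockstep. The first has 4 states tracking whether the input so far still matches the prefix `qp`; the second has 6 states tracking the count of `q`s, saturating at 5. A product state is a pair (one from each), accepting exactly when both do.
A 13-state machine:
          p    q  
>  S0     S1   S2 
   S1     S1   S3 
   S2     S4   S5 
   S3     S3   S5 
   S4     S4   S6 
   S5     S5   S7 
   S6     S6   S8 
   S7     S7   S9 
   S8     S8  S10 
   S9     S9  S11 
 * S10   S10  S12 
   S11   S11  S11 
 * S12   S12  S12 
(> = start, * = accepting)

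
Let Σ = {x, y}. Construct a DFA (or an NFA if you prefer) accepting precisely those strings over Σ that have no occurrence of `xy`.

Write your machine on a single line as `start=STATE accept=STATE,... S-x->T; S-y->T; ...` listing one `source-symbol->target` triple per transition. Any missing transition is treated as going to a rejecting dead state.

Track partial matches of the forbidden pattern `xy`. State q2 is a dead state reached once `xy` has occurred; every other state accepts. q0 means no part of `xy` is currently matched.
With 3 states:
        x   y  
>* q0   q1  q0 
 * q1   q1  q2 
   q2   q2  q2 
(> = start, * = accepting)

start=q0; accept=q0,q1; q0-x->q1; q0-y->q0; q1-x->q1; q1-y->q2; q2-x->q2; q2-y->q2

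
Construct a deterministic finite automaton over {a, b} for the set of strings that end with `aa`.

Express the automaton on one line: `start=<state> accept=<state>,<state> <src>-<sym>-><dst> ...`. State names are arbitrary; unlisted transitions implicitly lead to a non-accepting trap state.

Remember how much of `aa` the current input suffix matches. State S0 means no match yet; S1 means the last symbol is `a`; S2 means the last 2 symbols are `aa`. Only S2 accepts. On a mismatch, fall back to the longest proper suffix that is still a prefix of `aa`.
        a   b  
>  S0   S1  S0 
   S1   S2  S0 
 * S2   S2  S0 
(> = start, * = accepting)

start=S0 accept=S2 S0-a->S1 S0-b->S0 S1-a->S2 S1-b->S0 S2-a->S2 S2-b->S0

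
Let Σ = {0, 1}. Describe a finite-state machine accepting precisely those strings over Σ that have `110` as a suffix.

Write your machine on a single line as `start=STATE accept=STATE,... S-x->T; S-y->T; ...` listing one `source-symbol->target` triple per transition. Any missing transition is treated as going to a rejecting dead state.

start=s0; accept=s3; s0-0->s0; s0-1->s1; s1-0->s0; s1-1->s2; s2-0->s3; s2-1->s2; s3-0->s0; s3-1->s1

Remember how much of `110` the current input suffix matches. State s0 means no match yet; s1 means the last symbol is `1`; s2 means the last 2 symbols are `11`; s3 means the last 3 symbols are `110`. Only s3 accepts. On a mismatch, fall back to the longest proper suffix that is still a prefix of `110`.
A 4-state machine:
        0   1  
>  s0   s0  s1 
   s1   s0  s2 
   s2   s3  s2 
 * s3   s0  s1 
(> = start, * = accepting)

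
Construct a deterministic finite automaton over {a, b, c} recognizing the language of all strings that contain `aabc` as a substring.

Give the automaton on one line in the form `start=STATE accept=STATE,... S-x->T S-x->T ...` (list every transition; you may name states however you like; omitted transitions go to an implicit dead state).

start=q0 accept=q4 q0-a->q1 q0-b->q0 q0-c->q0 q1-a->q2 q1-b->q0 q1-c->q0 q2-a->q2 q2-b->q3 q2-c->q0 q3-a->q1 q3-b->q0 q3-c->q4 q4-a->q4 q4-b->q4 q4-c->q4

States q0..q3 record the length of the longest prefix of `aabc` that matches the current input suffix. Reaching q4 means `aabc` has been seen, and we stay there forever. Accept from q4.
A 5-state machine:
        a   b   c  
>  q0   q1  q0  q0 
   q1   q2  q0  q0 
   q2   q2  q3  q0 
   q3   q1  q0  q4 
 * q4   q4  q4  q4 
(> = start, * = accepting)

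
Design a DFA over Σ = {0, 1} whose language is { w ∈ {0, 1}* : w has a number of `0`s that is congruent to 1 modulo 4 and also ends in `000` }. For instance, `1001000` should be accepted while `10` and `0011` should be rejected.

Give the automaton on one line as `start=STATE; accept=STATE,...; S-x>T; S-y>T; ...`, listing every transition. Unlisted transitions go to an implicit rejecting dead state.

Handle the two conditions separately and then intersect. One (4 states) tracks the count of `0`s modulo 4; the other (4 states) tracks how much of the suffix `000` has currently been matched. Each combined state is a pair, one component from each; accept when both components accept. Equivalent product states are then merged.
A 7-state machine:
        0   1  
>  q0   q1  q0 
   q1   q2  q1 
   q2   q3  q2 
   q3   q4  q5 
   q4   q6  q0 
   q5   q0  q5 
 * q6   q2  q1 
(> = start, * = accepting)

start=q0; accept=q6; q0-0>q1; q0-1>q0; q1-0>q2; q1-1>q1; q2-0>q3; q2-1>q2; q3-0>q4; q3-1>q5; q4-0>q6; q4-1>q0; q5-0>q0; q5-1>q5; q6-0>q2; q6-1>q1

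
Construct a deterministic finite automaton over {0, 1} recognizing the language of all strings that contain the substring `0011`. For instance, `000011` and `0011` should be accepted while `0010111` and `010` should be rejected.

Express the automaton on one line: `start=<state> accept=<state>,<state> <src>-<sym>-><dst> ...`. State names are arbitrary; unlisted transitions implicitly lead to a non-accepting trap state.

start=s0 accept=s4 s0-0->s1 s0-1->s0 s1-0->s2 s1-1->s0 s2-0->s2 s2-1->s3 s3-0->s1 s3-1->s4 s4-0->s4 s4-1->s4

States s0..s3 record the length of the longest prefix of `0011` that matches the current input suffix. Reaching s4 means `0011` has been seen, and we stay there forever. Accept from s4.
A 5-state machine:
        0   1  
>  s0   s1  s0 
   s1   s2  s0 
   s2   s2  s3 
   s3   s1  s4 
 * s4   s4  s4 
(> = start, * = accepting)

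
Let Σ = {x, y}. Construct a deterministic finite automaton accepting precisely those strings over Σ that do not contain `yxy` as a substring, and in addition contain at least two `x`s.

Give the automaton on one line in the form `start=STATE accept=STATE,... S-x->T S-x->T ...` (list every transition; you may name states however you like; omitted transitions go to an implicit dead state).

start=s0 accept=s3,s6,s7 s0-x->s1 s0-y->s2 s1-x->s3 s1-y->s4 s2-x->s5 s2-y->s2 s3-x->s3 s3-y->s6 s4-x->s7 s4-y->s4 s5-x->s3 s5-y->s8 s6-x->s7 s6-y->s6 s7-x->s3 s7-y->s8 s8-x->s8 s8-y->s8

Handle the two conditions separately and then intersect. The first has 4 states tracking partial matches of the forbidden pattern `yxy`; the second has 4 states tracking the count of `x`s, saturating at 3. A product state is a pair (one from each), accepting exactly when both do. Equivalent product states are then merged.
With 9 states:
        x   y  
>  s0   s1  s2 
   s1   s3  s4 
   s2   s5  s2 
 * s3   s3  s6 
   s4   s7  s4 
   s5   s3  s8 
 * s6   s7  s6 
 * s7   s3  s8 
   s8   s8  s8 
(> = start, * = accepting)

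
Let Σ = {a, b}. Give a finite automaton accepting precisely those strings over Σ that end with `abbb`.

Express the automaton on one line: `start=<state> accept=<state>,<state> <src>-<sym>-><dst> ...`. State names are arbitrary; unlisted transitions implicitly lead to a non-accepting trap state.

start=q0 accept=q4 q0-a->q1 q0-b->q0 q1-a->q1 q1-b->q2 q2-a->q1 q2-b->q3 q3-a->q1 q3-b->q4 q4-a->q1 q4-b->q0

Remember how much of `abbb` the current input suffix matches. State q0 means no match yet; q1 means the last symbol is `a`; q2 means the last 2 symbols are `ab`; q3 means the last 3 symbols are `abb`; q4 means the last 4 symbols are `abbb`. Only q4 accepts. On a mismatch, fall back to the longest proper suffix that is still a prefix of `abbb`.
With 5 states:
        a   b  
>  q0   q1  q0 
   q1   q1  q2 
   q2   q1  q3 
   q3   q1  q4 
 * q4   q1  q0 
(> = start, * = accepting)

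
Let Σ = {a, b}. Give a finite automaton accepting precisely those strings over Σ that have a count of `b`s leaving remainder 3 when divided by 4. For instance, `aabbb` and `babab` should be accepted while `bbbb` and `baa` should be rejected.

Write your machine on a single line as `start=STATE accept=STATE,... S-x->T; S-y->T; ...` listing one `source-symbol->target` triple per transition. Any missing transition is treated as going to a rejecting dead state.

start=s0; accept=s3; s0-a->s0; s0-b->s1; s1-a->s1; s1-b->s2; s2-a->s2; s2-b->s3; s3-a->s3; s3-b->s0

Keep the running count of `b`s modulo 4: each `b` advances along the cycle s0 → s1 → s2 → s3 → s0 while other symbols loop. Accept at s3.
With 4 states:
        a   b  
>  s0   s0  s1 
   s1   s1  s2 
   s2   s2  s3 
 * s3   s3  s0 
(> = start, * = accepting)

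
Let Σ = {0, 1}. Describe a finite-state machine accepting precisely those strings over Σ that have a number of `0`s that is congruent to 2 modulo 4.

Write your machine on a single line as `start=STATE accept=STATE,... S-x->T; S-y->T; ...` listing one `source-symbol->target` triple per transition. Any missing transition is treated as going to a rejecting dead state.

start=q0; accept=q2; q0-0->q1; q0-1->q0; q1-0->q2; q1-1->q1; q2-0->q3; q2-1->q2; q3-0->q0; q3-1->q3

Keep the running count of `0`s modulo 4: each `0` advances along the cycle q0 → q1 → q2 → q3 → q0 while other symbols loop. Accept at q2.
A 4-state machine:
        0   1  
>  q0   q1  q0 
   q1   q2  q1 
 * q2   q3  q2 
   q3   q0  q3 
(> = start, * = accepting)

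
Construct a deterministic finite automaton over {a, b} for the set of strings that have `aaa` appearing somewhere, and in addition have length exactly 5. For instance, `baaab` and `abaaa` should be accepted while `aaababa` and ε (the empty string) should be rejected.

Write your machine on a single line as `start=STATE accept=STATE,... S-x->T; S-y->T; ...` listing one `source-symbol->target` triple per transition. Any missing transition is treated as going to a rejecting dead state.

start=s0; accept=s14; s0-a->s1; s0-b->s2; s1-a->s3; s1-b->s4; s2-a->s5; s2-b->s4; s3-a->s6; s3-b->s7; s4-a->s8; s4-b->s7; s5-a->s9; s5-b->s7; s6-a->s10; s6-b->s10; s7-a->s11; s7-b->s12; s8-a->s13; s8-b->s12; s9-a->s10; s9-b->s12; s10-a->s14; s10-b->s14; s11-a->s15; s11-b->s16; s12-a->s17; s12-b->s16; s13-a->s14; s13-b->s16; s14-a->s18; s14-b->s18; s15-a->s18; s15-b->s19; s16-a->s20; s16-b->s19; s17-a->s21; s17-b->s19; s18-a->s18; s18-b->s18; s19-a->s20; s19-b->s19; s20-a->s21; s20-b->s19; s21-a->s18; s21-b->s19

Build one automaton per condition and run them in lockstep. One (4 states) tracks whether and how much of `aaa` has been seen; the other (7 states) tracks the input length, saturating at 6. Each combined state is a pair, one component from each; accept when both components accept.
          a    b  
>  s0     s1   s2 
   s1     s3   s4 
   s2     s5   s4 
   s3     s6   s7 
   s4     s8   s7 
   s5     s9   s7 
   s6    s10  s10 
   s7    s11  s12 
   s8    s13  s12 
   s9    s10  s12 
   s10   s14  s14 
   s11   s15  s16 
   s12   s17  s16 
   s13   s14  s16 
 * s14   s18  s18 
   s15   s18  s19 
   s16   s20  s19 
   s17   s21  s19 
   s18   s18  s18 
   s19   s20  s19 
   s20   s21  s19 
   s21   s18  s19 
(> = start, * = accepting)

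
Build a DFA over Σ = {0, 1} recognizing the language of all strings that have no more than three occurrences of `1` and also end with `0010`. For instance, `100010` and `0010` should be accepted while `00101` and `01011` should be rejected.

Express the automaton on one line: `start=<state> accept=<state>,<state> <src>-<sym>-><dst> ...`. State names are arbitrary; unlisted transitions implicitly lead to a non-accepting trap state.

Handle the two conditions separately and then intersect. The first has 5 states tracking the count of `1`s, saturating at 4; the second has 5 states tracking how much of the suffix `0010` has currently been matched. A product state is a pair (one from each), accepting exactly when both do.
A 23-state machine:
       0  1 
>  A   B  C 
   B   D  C 
   C   E  F 
   D   D  G 
   E   H  F 
   F   I  J 
   G   K  F 
   H   H  L 
   I   M  J 
   J   N  O 
 * K   H  F 
   L   P  J 
   M   M  Q 
   N   R  O 
   O   S  O 
 * P   M  J 
   Q   T  O 
   R   R  U 
   S   V  O 
 * T   R  O 
   U   W  O 
   V   V  U 
   W   V  O 
(> = start, * = accepting)

start=A accept=K,P,T A-0->B A-1->C B-0->D B-1->C C-0->E C-1->F D-0->D D-1->G E-0->H E-1->F F-0->I F-1->J G-0->K G-1->F H-0->H H-1->L I-0->M I-1->J J-0->N J-1->O K-0->H K-1->F L-0->P L-1->J M-0->M M-1->Q N-0->R N-1->O O-0->S O-1->O P-0->M P-1->J Q-0->T Q-1->O R-0->R R-1->U S-0->V S-1->O T-0->R T-1->O U-0->W U-1->O V-0->V V-1->U W-0->V W-1->O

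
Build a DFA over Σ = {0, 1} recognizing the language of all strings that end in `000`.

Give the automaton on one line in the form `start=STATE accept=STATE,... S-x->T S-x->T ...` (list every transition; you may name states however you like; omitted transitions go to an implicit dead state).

Remember how much of `000` the current input suffix matches. State q0 means no match yet; q1 means the last symbol is `0`; q2 means the last 2 symbols are `00`; q3 means the last 3 symbols are `000`. Only q3 accepts. On a mismatch, fall back to the longest proper suffix that is still a prefix of `000`.
        0   1  
>  q0   q1  q0 
   q1   q2  q0 
   q2   q3  q0 
 * q3   q3  q0 
(> = start, * = accepting)

start=q0 accept=q3 q0-0->q1 q0-1->q0 q1-0->q2 q1-1->q0 q2-0->q3 q2-1->q0 q3-0->q3 q3-1->q0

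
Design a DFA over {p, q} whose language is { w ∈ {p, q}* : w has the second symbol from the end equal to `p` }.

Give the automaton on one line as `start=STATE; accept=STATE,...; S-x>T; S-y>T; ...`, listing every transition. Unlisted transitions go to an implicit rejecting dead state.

start=A; accept=D,E; A-p>B; A-q>C; B-p>D; B-q>E; C-p>F; C-q>G; D-p>D; D-q>E; E-p>F; E-q>G; F-p>D; F-q>E; G-p>F; G-q>G

A DFA must remember the last 2 symbols (since which symbol is second-to-last isn't known until the input ends). Use one state per possible window of the last ≤2 symbols; accept from those whose window starts with `p`.
       p  q 
>  A   B  C 
   B   D  E 
   C   F  G 
 * D   D  E 
 * E   F  G 
   F   D  E 
   G   F  G 
(> = start, * = accepting)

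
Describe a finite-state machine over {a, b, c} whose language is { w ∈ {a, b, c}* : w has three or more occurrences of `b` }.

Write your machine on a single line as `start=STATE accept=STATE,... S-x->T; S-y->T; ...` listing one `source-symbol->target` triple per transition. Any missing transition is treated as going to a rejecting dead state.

start=S0; accept=S3,S4; S0-a->S0; S0-b->S1; S0-c->S0; S1-a->S1; S1-b->S2; S1-c->S1; S2-a->S2; S2-b->S3; S2-c->S2; S3-a->S3; S3-b->S4; S3-c->S3; S4-a->S4; S4-b->S4; S4-c->S4

Count `b`s, saturating at 4: states S0 through S3 mean 0 through 3 `b`s seen; S4 means more than 3. Each `b` increments (capped at S4); other symbols loop. Accept from {S3, S4}.
A 5-state machine:
        a   b   c  
>  S0   S0  S1  S0 
   S1   S1  S2  S1 
   S2   S2  S3  S2 
 * S3   S3  S4  S3 
 * S4   S4  S4  S4 
(> = start, * = accepting)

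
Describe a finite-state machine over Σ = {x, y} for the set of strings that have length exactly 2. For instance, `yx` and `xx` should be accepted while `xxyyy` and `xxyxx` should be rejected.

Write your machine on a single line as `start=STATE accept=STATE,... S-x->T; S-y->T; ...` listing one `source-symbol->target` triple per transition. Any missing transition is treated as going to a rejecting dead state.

start=q0; accept=q2; q0-x->q1; q0-y->q1; q1-x->q2; q1-y->q2; q2-x->q3; q2-y->q3; q3-x->q3; q3-y->q3

We only need to distinguish lengths 0, 1, …, 2, and '>2'. Chain q0 → q1 → q2 → q3 on every symbol, with q3 looping. Accepting states: {q2}.
With 4 states:
        x   y  
>  q0   q1  q1 
   q1   q2  q2 
 * q2   q3  q3 
   q3   q3  q3 
(> = start, * = accepting)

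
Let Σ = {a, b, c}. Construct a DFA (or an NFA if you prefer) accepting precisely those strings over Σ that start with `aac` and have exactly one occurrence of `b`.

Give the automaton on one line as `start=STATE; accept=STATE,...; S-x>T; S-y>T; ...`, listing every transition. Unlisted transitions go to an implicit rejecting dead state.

start=q0; accept=q5; q0-a>q1; q0-b>q2; q0-c>q2; q1-a>q3; q1-b>q2; q1-c>q2; q2-a>q2; q2-b>q2; q2-c>q2; q3-a>q2; q3-b>q2; q3-c>q4; q4-a>q4; q4-b>q5; q4-c>q4; q5-a>q5; q5-b>q2; q5-c>q5

Handle the two conditions separately and then intersect. The first has 5 states tracking whether the input so far still matches the prefix `aac`; the second has 3 states tracking the count of `b`s, saturating at 2. A product state is a pair (one from each), accepting exactly when both do. Minimizing collapses redundant product states.
A 6-state machine:
        a   b   c  
>  q0   q1  q2  q2 
   q1   q3  q2  q2 
   q2   q2  q2  q2 
   q3   q2  q2  q4 
   q4   q4  q5  q4 
 * q5   q5  q2  q5 
(> = start, * = accepting)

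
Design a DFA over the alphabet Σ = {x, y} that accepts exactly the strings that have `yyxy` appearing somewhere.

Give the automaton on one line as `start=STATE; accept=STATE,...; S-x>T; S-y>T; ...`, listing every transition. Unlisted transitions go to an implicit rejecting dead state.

start=q0; accept=q4; q0-x>q0; q0-y>q1; q1-x>q0; q1-y>q2; q2-x>q3; q2-y>q2; q3-x>q0; q3-y>q4; q4-x>q4; q4-y>q4

Track how much of `yyxy` has been matched so far: state q0 is no progress, q4 is the absorbing accept state reached once `yyxy` has occurred. Intermediate states record partial matches; on a mismatch, fall back to the longest reusable overlap.
A 5-state machine:
        x   y  
>  q0   q0  q1 
   q1   q0  q2 
   q2   q3  q2 
   q3   q0  q4 
 * q4   q4  q4 
(> = start, * = accepting)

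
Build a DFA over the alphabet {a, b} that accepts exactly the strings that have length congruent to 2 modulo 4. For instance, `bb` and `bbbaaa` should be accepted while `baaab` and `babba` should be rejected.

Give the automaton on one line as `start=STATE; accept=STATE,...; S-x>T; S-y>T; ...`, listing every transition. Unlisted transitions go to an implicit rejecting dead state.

start=s0; accept=s2; s0-a>s1; s0-b>s1; s1-a>s2; s1-b>s2; s2-a>s3; s2-b>s3; s3-a>s0; s3-b>s0

Count input length modulo 4: every symbol advances one step around the cycle s0 → s1 → s2 → s3 → s0. Accept at s2.
        a   b  
>  s0   s1  s1 
   s1   s2  s2 
 * s2   s3  s3 
   s3   s0  s0 
(> = start, * = accepting)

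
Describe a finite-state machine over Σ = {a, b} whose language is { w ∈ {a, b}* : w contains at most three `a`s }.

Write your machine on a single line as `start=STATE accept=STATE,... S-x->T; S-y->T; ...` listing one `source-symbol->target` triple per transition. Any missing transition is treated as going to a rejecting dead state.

start=q0; accept=q0,q1,q2,q3; q0-a->q1; q0-b->q0; q1-a->q2; q1-b->q1; q2-a->q3; q2-b->q2; q3-a->q4; q3-b->q3; q4-a->q4; q4-b->q4

Count `a`s, saturating at 4: states q0 through q3 mean 0 through 3 `a`s seen; q4 means more than 3. Each `a` increments (capped at q4); other symbols loop. Accept from {q0, q1, q2, q3}.
        a   b  
>* q0   q1  q0 
 * q1   q2  q1 
 * q2   q3  q2 
 * q3   q4  q3 
   q4   q4  q4 
(> = start, * = accepting)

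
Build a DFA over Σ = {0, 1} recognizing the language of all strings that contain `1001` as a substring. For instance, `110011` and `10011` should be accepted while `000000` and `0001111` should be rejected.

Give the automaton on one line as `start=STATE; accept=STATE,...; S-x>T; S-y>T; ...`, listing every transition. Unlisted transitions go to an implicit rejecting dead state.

start=s0; accept=s4; s0-0>s0; s0-1>s1; s1-0>s2; s1-1>s1; s2-0>s3; s2-1>s1; s3-0>s0; s3-1>s4; s4-0>s4; s4-1>s4

States s0..s3 record the length of the longest prefix of `1001` that matches the current input suffix. Reaching s4 means `1001` has been seen, and we stay there forever. Accept from s4.
5 states suffice.
        0   1  
>  s0   s0  s1 
   s1   s2  s1 
   s2   s3  s1 
   s3   s0  s4 
 * s4   s4  s4 
(> = start, * = accepting)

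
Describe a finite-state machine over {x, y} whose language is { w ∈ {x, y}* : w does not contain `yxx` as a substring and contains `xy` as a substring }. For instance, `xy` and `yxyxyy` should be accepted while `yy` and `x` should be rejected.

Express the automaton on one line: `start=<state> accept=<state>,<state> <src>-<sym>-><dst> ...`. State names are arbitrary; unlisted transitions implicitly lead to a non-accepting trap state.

Handle the two conditions separately and then intersect. One (4 states) tracks partial matches of the forbidden pattern `yxx`; the other (3 states) tracks whether and how much of `xy` has been seen. Each combined state is a pair, one component from each; accept when both components accept. Equivalent product states are then merged.
A 7-state machine:
       x  y 
>  A   B  C 
   B   B  D 
   C   E  C 
 * D   F  D 
   E   G  D 
 * F   G  D 
   G   G  G 
(> = start, * = accepting)

start=A accept=D,F A-x->B A-y->C B-x->B B-y->D C-x->E C-y->C D-x->F D-y->D E-x->G E-y->D F-x->G F-y->D G-x->G G-y->G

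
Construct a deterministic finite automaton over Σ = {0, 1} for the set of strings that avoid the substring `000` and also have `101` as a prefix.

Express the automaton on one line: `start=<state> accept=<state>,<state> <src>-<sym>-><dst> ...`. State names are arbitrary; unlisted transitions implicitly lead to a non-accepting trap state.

start=q0 accept=q4,q5,q6 q0-0->q1 q0-1->q2 q1-0->q1 q1-1->q1 q2-0->q3 q2-1->q1 q3-0->q1 q3-1->q4 q4-0->q5 q4-1->q4 q5-0->q6 q5-1->q4 q6-0->q1 q6-1->q4

Handle the two conditions separately and then intersect. The first has 4 states tracking partial matches of the forbidden pattern `000`; the second has 5 states tracking whether the input so far still matches the prefix `101`. A product state is a pair (one from each), accepting exactly when both do. After merging equivalent states the machine shrinks.
        0   1  
>  q0   q1  q2 
   q1   q1  q1 
   q2   q3  q1 
   q3   q1  q4 
 * q4   q5  q4 
 * q5   q6  q4 
 * q6   q1  q4 
(> = start, * = accepting)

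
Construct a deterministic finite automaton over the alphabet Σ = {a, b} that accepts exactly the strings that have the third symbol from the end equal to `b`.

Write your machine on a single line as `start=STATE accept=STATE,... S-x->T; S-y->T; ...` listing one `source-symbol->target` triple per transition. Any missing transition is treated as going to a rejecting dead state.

Because acceptance depends on a position counted from the end, the machine has to buffer the most recent 3 symbols. Make each state the string of the last up-to-3 symbols read; on input `x` shift the window left and append `x`. Accept when the buffered window has length 3 and begins with `b`.
          a    b  
>  q0     q1   q2 
   q1     q3   q4 
   q2     q5   q6 
   q3     q7   q8 
   q4     q9  q10 
   q5    q11  q12 
   q6    q13  q14 
   q7     q7   q8 
   q8     q9  q10 
   q9    q11  q12 
   q10   q13  q14 
 * q11    q7   q8 
 * q12    q9  q10 
 * q13   q11  q12 
 * q14   q13  q14 
(> = start, * = accepting)

start=q0; accept=q11,q12,q13,q14; q0-a->q1; q0-b->q2; q1-a->q3; q1-b->q4; q2-a->q5; q2-b->q6; q3-a->q7; q3-b->q8; q4-a->q9; q4-b->q10; q5-a->q11; q5-b->q12; q6-a->q13; q6-b->q14; q7-a->q7; q7-b->q8; q8-a->q9; q8-b->q10; q9-a->q11; q9-b->q12; q10-a->q13; q10-b->q14; q11-a->q7; q11-b->q8; q12-a->q9; q12-b->q10; q13-a->q11; q13-b->q12; q14-a->q13; q14-b->q14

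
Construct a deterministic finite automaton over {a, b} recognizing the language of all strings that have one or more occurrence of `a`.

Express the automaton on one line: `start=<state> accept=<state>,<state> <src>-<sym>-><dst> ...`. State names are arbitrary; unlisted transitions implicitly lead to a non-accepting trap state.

start=S0 accept=S1,S2 S0-a->S1 S0-b->S0 S1-a->S2 S1-b->S1 S2-a->S2 S2-b->S2

Count `a`s, saturating at 2: state S0 means no `a` yet, S1 means one `a` seen, S2 means more than one. Each `a` increments (capped at S2); other symbols loop. Accept from {S1, S2}.
A 3-state machine:
        a   b  
>  S0   S1  S0 
 * S1   S2  S1 
 * S2   S2  S2 
(> = start, * = accepting)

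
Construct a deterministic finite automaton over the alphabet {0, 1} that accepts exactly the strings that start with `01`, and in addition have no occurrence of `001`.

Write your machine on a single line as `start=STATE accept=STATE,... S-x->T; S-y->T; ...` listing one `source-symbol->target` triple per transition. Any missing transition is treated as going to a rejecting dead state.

Build one automaton per condition and run them in lockstep. The first has 4 states tracking whether the input so far still matches the prefix `01`; the second has 4 states tracking partial matches of the forbidden pattern `001`. A product state is a pair (one from each), accepting exactly when both do. Equivalent product states are then merged.
6 states suffice.
       0  1 
>  A   B  C 
   B   C  D 
   C   C  C 
 * D   E  D 
 * E   F  D 
 * F   F  C 
(> = start, * = accepting)

start=A; accept=D,E,F; A-0->B; A-1->C; B-0->C; B-1->D; C-0->C; C-1->C; D-0->E; D-1->D; E-0->F; E-1->D; F-0->F; F-1->C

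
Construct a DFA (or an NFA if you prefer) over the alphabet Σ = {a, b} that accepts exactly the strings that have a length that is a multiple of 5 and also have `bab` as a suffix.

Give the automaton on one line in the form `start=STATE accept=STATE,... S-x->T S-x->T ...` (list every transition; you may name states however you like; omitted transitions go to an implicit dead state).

start=q0 accept=q7 q0-a->q1 q0-b->q1 q1-a->q2 q1-b->q2 q2-a->q3 q2-b->q4 q3-a->q5 q3-b->q5 q4-a->q6 q4-b->q5 q5-a->q0 q5-b->q0 q6-a->q0 q6-b->q7 q7-a->q1 q7-b->q1

Build one automaton per condition and run them in lockstep. One (5 states) tracks the input length modulo 5; the other (4 states) tracks how much of the suffix `bab` has currently been matched. Each combined state is a pair, one component from each; accept when both components accept. Equivalent product states are then merged.
An 8-state machine:
        a   b  
>  q0   q1  q1 
   q1   q2  q2 
   q2   q3  q4 
   q3   q5  q5 
   q4   q6  q5 
   q5   q0  q0 
   q6   q0  q7 
 * q7   q1  q1 
(> = start, * = accepting)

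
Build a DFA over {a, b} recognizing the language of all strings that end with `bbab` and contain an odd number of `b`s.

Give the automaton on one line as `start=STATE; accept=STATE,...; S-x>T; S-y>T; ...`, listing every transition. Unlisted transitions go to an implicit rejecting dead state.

start=s0; accept=s5; s0-a>s0; s0-b>s1; s1-a>s2; s1-b>s3; s2-a>s2; s2-b>s0; s3-a>s4; s3-b>s1; s4-a>s0; s4-b>s5; s5-a>s2; s5-b>s3

Run two small machines in parallel and take their product. The first has 5 states tracking how much of the suffix `bbab` has currently been matched; the second has 2 states tracking the count of `b`s modulo 2. A product state is a pair (one from each), accepting exactly when both do. After merging equivalent states the machine shrinks.
6 states suffice.
        a   b  
>  s0   s0  s1 
   s1   s2  s3 
   s2   s2  s0 
   s3   s4  s1 
   s4   s0  s5 
 * s5   s2  s3 
(> = start, * = accepting)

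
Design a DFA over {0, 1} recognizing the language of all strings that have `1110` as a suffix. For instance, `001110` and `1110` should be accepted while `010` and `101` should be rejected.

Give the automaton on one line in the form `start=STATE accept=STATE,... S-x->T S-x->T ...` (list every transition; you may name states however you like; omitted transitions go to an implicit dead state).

Let each state record the length of the longest suffix of the input read so far that is also a prefix of `1110`. q1 means the last symbol is `1`; q2 means the last 2 symbols are `11`; q3 means the last 3 symbols are `111`; q4 means the last 4 symbols are `1110`. Accept only at q4, where the string currently ends in `1110`.
5 states suffice.
        0   1  
>  q0   q0  q1 
   q1   q0  q2 
   q2   q0  q3 
   q3   q4  q3 
 * q4   q0  q1 
(> = start, * = accepting)

start=q0 accept=q4 q0-0->q0 q0-1->q1 q1-0->q0 q1-1->q2 q2-0->q0 q2-1->q3 q3-0->q4 q3-1->q3 q4-0->q0 q4-1->q1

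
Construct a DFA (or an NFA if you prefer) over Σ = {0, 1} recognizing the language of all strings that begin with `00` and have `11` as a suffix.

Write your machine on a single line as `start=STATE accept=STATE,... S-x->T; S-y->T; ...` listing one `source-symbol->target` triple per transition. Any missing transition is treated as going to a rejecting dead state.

start=A; accept=F; A-0->B; A-1->C; B-0->D; B-1->C; C-0->C; C-1->C; D-0->D; D-1->E; E-0->D; E-1->F; F-0->D; F-1->F

Run two small machines in parallel and take their product. The first has 4 states tracking whether the input so far still matches the prefix `00`; the second has 3 states tracking how much of the suffix `11` has currently been matched. A product state is a pair (one from each), accepting exactly when both do. After merging equivalent states the machine shrinks.
       0  1 
>  A   B  C 
   B   D  C 
   C   C  C 
   D   D  E 
   E   D  F 
 * F   D  F 
(> = start, * = accepting)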